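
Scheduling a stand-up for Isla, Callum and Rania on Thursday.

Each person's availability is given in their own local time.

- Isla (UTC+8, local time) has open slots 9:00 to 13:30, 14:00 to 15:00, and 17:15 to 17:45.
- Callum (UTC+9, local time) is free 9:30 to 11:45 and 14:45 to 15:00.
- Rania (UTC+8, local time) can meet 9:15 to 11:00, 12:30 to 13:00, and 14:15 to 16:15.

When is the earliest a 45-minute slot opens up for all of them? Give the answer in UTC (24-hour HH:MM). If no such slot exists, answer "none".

01:15

Isla → UTC: 01:00–05:30, 06:00–07:00, 09:15–09:45.
Callum → UTC: 00:30–02:45, 05:45–06:00.
Rania → UTC: 01:15–03:00, 04:30–05:00, 06:15–08:15.
Isla ∩ Callum: 01:00–02:45.
Isla ∩ Callum ∩ Rania: 01:15–02:45.
Windows ≥ 45 min: 01:15–02:45.
Earliest such window starts at 01:15.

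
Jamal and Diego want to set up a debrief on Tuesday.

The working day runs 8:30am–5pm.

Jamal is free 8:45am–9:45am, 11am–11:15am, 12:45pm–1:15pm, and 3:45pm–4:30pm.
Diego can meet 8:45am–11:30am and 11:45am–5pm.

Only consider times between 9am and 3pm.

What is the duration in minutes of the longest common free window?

45 minutes

Jamal ∩ Diego: 08:45–09:45, 11:00–11:15, 12:45–13:15, 15:45–16:30.
Restricted to 09:00–15:00: 09:00–09:45, 11:00–11:15, 12:45–13:15.
Common window lengths: 45, 15, 30 min; longest is 45.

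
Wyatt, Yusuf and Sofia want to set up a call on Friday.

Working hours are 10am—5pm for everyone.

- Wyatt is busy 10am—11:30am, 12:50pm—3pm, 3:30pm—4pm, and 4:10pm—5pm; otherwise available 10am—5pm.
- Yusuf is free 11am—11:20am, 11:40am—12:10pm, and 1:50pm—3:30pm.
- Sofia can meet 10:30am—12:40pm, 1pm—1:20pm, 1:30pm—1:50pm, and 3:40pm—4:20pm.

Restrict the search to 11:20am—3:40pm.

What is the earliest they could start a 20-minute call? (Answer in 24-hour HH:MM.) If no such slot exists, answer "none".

Wyatt free within 10:00–17:00: 11:30–12:50, 15:00–15:30, 16:00–16:10.
Wyatt ∩ Yusuf: 11:40–12:10, 15:00–15:30.
Wyatt ∩ Yusuf ∩ Sofia: 11:40–12:10.
Restricted to 11:20–15:40: 11:40–12:10.
Windows ≥ 20 min: 11:40–12:10.
Earliest such window starts at 11:40.

11:40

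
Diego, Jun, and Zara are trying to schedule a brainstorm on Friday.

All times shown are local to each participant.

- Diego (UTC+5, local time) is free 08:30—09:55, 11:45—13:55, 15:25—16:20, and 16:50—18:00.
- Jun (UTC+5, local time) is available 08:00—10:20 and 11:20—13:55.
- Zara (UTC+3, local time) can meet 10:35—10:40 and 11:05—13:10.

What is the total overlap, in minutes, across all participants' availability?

55 minutes

Diego → UTC: 03:30–04:55, 06:45–08:55, 10:25–11:20, 11:50–13:00.
Jun → UTC: 03:00–05:20, 06:20–08:55.
Zara → UTC: 07:35–07:40, 08:05–10:10.
Diego ∩ Jun: 03:30–04:55, 06:45–08:55.
Diego ∩ Jun ∩ Zara: 07:35–07:40, 08:05–08:55.
Total common minutes: 5 + 50 = 55.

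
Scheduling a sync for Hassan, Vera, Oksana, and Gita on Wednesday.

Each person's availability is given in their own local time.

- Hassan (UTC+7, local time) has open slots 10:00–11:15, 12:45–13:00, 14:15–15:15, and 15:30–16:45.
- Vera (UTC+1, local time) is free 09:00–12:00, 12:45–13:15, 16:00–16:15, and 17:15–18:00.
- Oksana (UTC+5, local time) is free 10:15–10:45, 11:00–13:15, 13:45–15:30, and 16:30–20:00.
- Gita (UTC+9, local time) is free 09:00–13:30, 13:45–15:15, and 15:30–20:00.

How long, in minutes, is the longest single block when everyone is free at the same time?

Hassan → UTC: 03:00–04:15, 05:45–06:00, 07:15–08:15, 08:30–09:45.
Vera → UTC: 08:00–11:00, 11:45–12:15, 15:00–15:15, 16:15–17:00.
Oksana → UTC: 05:15–05:45, 06:00–08:15, 08:45–10:30, 11:30–15:00.
Gita → UTC: 00:00–04:30, 04:45–06:15, 06:30–11:00.
Hassan ∩ Vera: 08:00–08:15, 08:30–09:45.
Hassan ∩ Vera ∩ Oksana: 08:00–08:15, 08:45–09:45.
Hassan ∩ Vera ∩ Oksana ∩ Gita: 08:00–08:15, 08:45–09:45.
Common window lengths: 15, 60 min; longest is 60.

60 minutes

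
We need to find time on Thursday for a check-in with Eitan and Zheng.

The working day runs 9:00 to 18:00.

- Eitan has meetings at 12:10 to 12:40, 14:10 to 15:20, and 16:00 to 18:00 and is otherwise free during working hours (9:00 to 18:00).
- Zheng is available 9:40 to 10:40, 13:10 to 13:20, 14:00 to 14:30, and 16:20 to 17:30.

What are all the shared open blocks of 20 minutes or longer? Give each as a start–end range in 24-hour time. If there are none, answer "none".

09:40–10:40

Eitan free within 09:00–18:00: 09:00–12:10, 12:40–14:10, 15:20–16:00.
Eitan ∩ Zheng: 09:40–10:40, 13:10–13:20, 14:00–14:10.
Windows ≥ 20 min: 09:40–10:40.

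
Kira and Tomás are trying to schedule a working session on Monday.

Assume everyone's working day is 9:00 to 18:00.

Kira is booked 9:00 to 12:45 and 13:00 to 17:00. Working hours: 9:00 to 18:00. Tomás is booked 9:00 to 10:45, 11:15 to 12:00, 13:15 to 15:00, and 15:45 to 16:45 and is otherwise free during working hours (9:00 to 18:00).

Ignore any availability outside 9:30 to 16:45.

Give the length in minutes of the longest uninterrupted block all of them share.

15 minutes

Kira free within 09:00–18:00: 12:45–13:00, 17:00–18:00.
Tomás free within 09:00–18:00: 10:45–11:15, 12:00–13:15, 15:00–15:45, 16:45–18:00.
Kira ∩ Tomás: 12:45–13:00, 17:00–18:00.
Restricted to 09:30–16:45: 12:45–13:00.
Single common window of 15 minutes.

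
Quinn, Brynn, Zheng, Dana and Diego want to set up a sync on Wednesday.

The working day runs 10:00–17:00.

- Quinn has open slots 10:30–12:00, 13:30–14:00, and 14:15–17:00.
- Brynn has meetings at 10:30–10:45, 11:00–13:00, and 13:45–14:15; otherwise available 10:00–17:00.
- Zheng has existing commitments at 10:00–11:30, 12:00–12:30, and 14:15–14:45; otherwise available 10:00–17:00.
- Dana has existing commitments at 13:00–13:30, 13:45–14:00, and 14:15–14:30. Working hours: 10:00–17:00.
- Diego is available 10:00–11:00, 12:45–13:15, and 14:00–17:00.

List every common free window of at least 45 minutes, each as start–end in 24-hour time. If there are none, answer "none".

Brynn free within 10:00–17:00: 10:00–10:30, 10:45–11:00, 13:00–13:45, 14:15–17:00.
Zheng free within 10:00–17:00: 11:30–12:00, 12:30–14:15, 14:45–17:00.
Dana free within 10:00–17:00: 10:00–13:00, 13:30–13:45, 14:00–14:15, 14:30–17:00.
Quinn ∩ Brynn: 10:45–11:00, 13:30–13:45, 14:15–17:00.
Quinn ∩ Brynn ∩ Zheng: 13:30–13:45, 14:45–17:00.
Quinn ∩ Brynn ∩ Zheng ∩ Dana: 13:30–13:45, 14:45–17:00.
Quinn ∩ Brynn ∩ Zheng ∩ Dana ∩ Diego: 14:45–17:00.
Windows ≥ 45 min: 14:45–17:00.

14:45–17:00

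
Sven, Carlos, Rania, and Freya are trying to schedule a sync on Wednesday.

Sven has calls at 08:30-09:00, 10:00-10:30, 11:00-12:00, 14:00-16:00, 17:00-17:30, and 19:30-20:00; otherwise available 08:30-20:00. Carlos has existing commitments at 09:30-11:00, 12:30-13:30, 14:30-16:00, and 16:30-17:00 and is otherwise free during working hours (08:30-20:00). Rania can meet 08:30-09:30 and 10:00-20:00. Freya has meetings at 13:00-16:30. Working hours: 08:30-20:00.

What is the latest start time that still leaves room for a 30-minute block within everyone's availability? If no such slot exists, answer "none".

Sven free within 08:30–20:00: 09:00–10:00, 10:30–11:00, 12:00–14:00, 16:00–17:00, 17:30–19:30.
Carlos free within 08:30–20:00: 08:30–09:30, 11:00–12:30, 13:30–14:30, 16:00–16:30, 17:00–20:00.
Freya free within 08:30–20:00: 08:30–13:00, 16:30–20:00.
Sven ∩ Carlos: 09:00–09:30, 12:00–12:30, 13:30–14:00, 16:00–16:30, 17:30–19:30.
Sven ∩ Carlos ∩ Rania: 09:00–09:30, 12:00–12:30, 13:30–14:00, 16:00–16:30, 17:30–19:30.
Sven ∩ Carlos ∩ Rania ∩ Freya: 09:00–09:30, 12:00–12:30, 17:30–19:30.
Windows ≥ 30 min: 09:00–09:30, 12:00–12:30, 17:30–19:30.
Latest start in the last window 17:30–19:30 is 19:30 − 30 min = 19:00.

19:00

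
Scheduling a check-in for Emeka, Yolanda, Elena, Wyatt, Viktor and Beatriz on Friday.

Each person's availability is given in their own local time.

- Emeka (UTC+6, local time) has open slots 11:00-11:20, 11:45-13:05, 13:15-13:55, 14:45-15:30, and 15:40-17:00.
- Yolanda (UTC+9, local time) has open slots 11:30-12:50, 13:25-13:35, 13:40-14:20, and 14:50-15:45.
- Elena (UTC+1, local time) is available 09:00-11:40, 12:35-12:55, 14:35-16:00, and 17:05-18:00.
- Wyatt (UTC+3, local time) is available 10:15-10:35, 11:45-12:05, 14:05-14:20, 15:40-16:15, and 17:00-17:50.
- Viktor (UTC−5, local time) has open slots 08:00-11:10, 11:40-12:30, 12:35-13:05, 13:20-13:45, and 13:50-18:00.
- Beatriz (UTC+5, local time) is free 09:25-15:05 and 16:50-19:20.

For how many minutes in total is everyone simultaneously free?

Emeka → UTC: 05:00–05:20, 05:45–07:05, 07:15–07:55, 08:45–09:30, 09:40–11:00.
Yolanda → UTC: 02:30–03:50, 04:25–04:35, 04:40–05:20, 05:50–06:45.
Elena → UTC: 08:00–10:40, 11:35–11:55, 13:35–15:00, 16:05–17:00.
Wyatt → UTC: 07:15–07:35, 08:45–09:05, 11:05–11:20, 12:40–13:15, 14:00–14:50.
Viktor → UTC: 13:00–16:10, 16:40–17:30, 17:35–18:05, 18:20–18:45, 18:50–23:00.
Beatriz → UTC: 04:25–10:05, 11:50–14:20.
Emeka ∩ Yolanda: 05:00–05:20, 05:50–06:45.
Emeka ∩ Yolanda ∩ Elena: (none).
Emeka ∩ Yolanda ∩ Elena ∩ Wyatt: (none).
Emeka ∩ Yolanda ∩ Elena ∩ Wyatt ∩ Viktor: (none).
Emeka ∩ Yolanda ∩ Elena ∩ Wyatt ∩ Viktor ∩ Beatriz: (none).
Total common minutes: 0.

0 minutes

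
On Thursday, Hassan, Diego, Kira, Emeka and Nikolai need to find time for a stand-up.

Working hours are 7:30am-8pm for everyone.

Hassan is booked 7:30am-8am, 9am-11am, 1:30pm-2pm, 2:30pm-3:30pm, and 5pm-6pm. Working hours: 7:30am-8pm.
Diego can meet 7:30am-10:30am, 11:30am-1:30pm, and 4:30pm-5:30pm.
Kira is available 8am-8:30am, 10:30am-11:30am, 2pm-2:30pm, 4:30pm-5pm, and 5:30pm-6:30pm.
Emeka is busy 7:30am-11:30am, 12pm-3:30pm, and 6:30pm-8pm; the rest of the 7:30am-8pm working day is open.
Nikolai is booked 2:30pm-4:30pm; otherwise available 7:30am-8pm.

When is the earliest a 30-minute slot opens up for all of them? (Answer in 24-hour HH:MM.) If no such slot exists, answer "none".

16:30

Hassan free within 07:30–20:00: 08:00–09:00, 11:00–13:30, 14:00–14:30, 15:30–17:00, 18:00–20:00.
Emeka free within 07:30–20:00: 11:30–12:00, 15:30–18:30.
Nikolai free within 07:30–20:00: 07:30–14:30, 16:30–20:00.
Hassan ∩ Diego: 08:00–09:00, 11:30–13:30, 16:30–17:00.
Hassan ∩ Diego ∩ Kira: 08:00–08:30, 16:30–17:00.
Hassan ∩ Diego ∩ Kira ∩ Emeka: 16:30–17:00.
Hassan ∩ Diego ∩ Kira ∩ Emeka ∩ Nikolai: 16:30–17:00.
Windows ≥ 30 min: 16:30–17:00.
Earliest such window starts at 16:30.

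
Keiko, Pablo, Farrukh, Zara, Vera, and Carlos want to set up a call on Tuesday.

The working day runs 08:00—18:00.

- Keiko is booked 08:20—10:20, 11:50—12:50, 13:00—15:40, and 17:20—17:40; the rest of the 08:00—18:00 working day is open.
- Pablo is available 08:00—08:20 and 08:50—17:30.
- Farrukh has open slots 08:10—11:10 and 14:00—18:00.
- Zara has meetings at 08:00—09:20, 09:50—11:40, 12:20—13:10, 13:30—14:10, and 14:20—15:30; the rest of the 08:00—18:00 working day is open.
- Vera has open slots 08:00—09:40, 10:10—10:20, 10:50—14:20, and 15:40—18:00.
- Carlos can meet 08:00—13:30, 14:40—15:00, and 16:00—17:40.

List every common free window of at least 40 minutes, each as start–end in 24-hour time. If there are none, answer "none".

Keiko free within 08:00–18:00: 08:00–08:20, 10:20–11:50, 12:50–13:00, 15:40–17:20, 17:40–18:00.
Zara free within 08:00–18:00: 09:20–09:50, 11:40–12:20, 13:10–13:30, 14:10–14:20, 15:30–18:00.
Keiko ∩ Pablo: 08:00–08:20, 10:20–11:50, 12:50–13:00, 15:40–17:20.
Keiko ∩ Pablo ∩ Farrukh: 08:10–08:20, 10:20–11:10, 15:40–17:20.
Keiko ∩ Pablo ∩ Farrukh ∩ Zara: 15:40–17:20.
Keiko ∩ Pablo ∩ Farrukh ∩ Zara ∩ Vera: 15:40–17:20.
Keiko ∩ Pablo ∩ Farrukh ∩ Zara ∩ Vera ∩ Carlos: 16:00–17:20.
Windows ≥ 40 min: 16:00–17:20.

16:00–17:20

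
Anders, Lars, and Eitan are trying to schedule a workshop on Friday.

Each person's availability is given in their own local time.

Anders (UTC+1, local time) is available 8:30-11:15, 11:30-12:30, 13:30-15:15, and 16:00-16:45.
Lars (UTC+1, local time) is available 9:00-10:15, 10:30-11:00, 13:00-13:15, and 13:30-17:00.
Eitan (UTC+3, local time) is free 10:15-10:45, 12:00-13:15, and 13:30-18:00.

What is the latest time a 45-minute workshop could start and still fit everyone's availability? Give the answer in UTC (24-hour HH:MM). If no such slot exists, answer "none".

13:30

Anders → UTC: 07:30–10:15, 10:30–11:30, 12:30–14:15, 15:00–15:45.
Lars → UTC: 08:00–09:15, 09:30–10:00, 12:00–12:15, 12:30–16:00.
Eitan → UTC: 07:15–07:45, 09:00–10:15, 10:30–15:00.
Anders ∩ Lars: 08:00–09:15, 09:30–10:00, 12:30–14:15, 15:00–15:45.
Anders ∩ Lars ∩ Eitan: 09:00–09:15, 09:30–10:00, 12:30–14:15.
Windows ≥ 45 min: 12:30–14:15.
Latest start in the last window 12:30–14:15 is 14:15 − 45 min = 13:30.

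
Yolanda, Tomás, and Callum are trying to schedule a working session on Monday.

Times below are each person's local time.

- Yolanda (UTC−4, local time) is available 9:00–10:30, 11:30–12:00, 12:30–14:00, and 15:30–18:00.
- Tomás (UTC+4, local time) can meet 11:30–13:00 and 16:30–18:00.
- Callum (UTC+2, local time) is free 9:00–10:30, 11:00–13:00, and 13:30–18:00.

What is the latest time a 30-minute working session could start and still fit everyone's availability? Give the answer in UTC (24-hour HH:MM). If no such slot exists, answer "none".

Yolanda → UTC: 13:00–14:30, 15:30–16:00, 16:30–18:00, 19:30–22:00.
Tomás → UTC: 07:30–09:00, 12:30–14:00.
Callum → UTC: 07:00–08:30, 09:00–11:00, 11:30–16:00.
Yolanda ∩ Tomás: 13:00–14:00.
Yolanda ∩ Tomás ∩ Callum: 13:00–14:00.
Windows ≥ 30 min: 13:00–14:00.
Latest start in the last window 13:00–14:00 is 14:00 − 30 min = 13:30.

13:30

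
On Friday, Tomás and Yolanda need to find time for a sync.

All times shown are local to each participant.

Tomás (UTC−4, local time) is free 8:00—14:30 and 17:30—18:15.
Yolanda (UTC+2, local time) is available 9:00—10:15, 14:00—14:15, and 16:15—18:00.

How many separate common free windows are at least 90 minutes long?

1

Tomás → UTC: 12:00–18:30, 21:30–22:15.
Yolanda → UTC: 07:00–08:15, 12:00–12:15, 14:15–16:00.
Tomás ∩ Yolanda: 12:00–12:15, 14:15–16:00.
Windows ≥ 90 min: 14:15–16:00.
That's 1 window.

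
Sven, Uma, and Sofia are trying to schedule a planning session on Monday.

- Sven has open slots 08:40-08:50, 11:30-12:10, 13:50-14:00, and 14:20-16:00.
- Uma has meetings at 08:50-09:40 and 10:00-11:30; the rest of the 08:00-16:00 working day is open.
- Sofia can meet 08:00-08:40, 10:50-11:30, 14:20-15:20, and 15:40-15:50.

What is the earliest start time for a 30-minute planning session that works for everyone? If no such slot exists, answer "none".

Uma free within 08:00–16:00: 08:00–08:50, 09:40–10:00, 11:30–16:00.
Sven ∩ Uma: 08:40–08:50, 11:30–12:10, 13:50–14:00, 14:20–16:00.
Sven ∩ Uma ∩ Sofia: 14:20–15:20, 15:40–15:50.
Windows ≥ 30 min: 14:20–15:20.
Earliest such window starts at 14:20.

14:20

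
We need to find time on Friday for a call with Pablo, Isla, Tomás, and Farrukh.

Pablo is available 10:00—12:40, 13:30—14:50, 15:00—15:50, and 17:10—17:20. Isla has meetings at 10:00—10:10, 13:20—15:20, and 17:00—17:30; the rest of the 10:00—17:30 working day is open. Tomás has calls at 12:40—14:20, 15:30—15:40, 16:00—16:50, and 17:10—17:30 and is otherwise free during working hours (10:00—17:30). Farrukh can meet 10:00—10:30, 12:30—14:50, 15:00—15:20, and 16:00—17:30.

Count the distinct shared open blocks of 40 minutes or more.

0

Isla free within 10:00–17:30: 10:10–13:20, 15:20–17:00.
Tomás free within 10:00–17:30: 10:00–12:40, 14:20–15:30, 15:40–16:00, 16:50–17:10.
Pablo ∩ Isla: 10:10–12:40, 15:20–15:50.
Pablo ∩ Isla ∩ Tomás: 10:10–12:40, 15:20–15:30, 15:40–15:50.
Pablo ∩ Isla ∩ Tomás ∩ Farrukh: 10:10–10:30, 12:30–12:40.
Windows ≥ 40 min: (none).
That's 0 windows.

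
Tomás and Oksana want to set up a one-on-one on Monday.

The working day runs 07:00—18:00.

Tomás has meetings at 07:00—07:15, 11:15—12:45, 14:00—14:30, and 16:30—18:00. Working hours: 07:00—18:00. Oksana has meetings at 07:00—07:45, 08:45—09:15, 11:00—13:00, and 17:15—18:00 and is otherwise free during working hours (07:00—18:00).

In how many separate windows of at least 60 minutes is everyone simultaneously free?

4

Tomás free within 07:00–18:00: 07:15–11:15, 12:45–14:00, 14:30–16:30.
Oksana free within 07:00–18:00: 07:45–08:45, 09:15–11:00, 13:00–17:15.
Tomás ∩ Oksana: 07:45–08:45, 09:15–11:00, 13:00–14:00, 14:30–16:30.
Windows ≥ 60 min: 07:45–08:45, 09:15–11:00, 13:00–14:00, 14:30–16:30.
That's 4 windows.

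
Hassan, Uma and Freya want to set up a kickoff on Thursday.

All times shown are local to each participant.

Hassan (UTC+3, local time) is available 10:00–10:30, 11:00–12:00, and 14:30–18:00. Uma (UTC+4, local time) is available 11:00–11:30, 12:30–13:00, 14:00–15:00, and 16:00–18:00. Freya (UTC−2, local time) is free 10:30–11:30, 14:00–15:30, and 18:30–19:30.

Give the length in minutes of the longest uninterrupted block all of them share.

Hassan → UTC: 07:00–07:30, 08:00–09:00, 11:30–15:00.
Uma → UTC: 07:00–07:30, 08:30–09:00, 10:00–11:00, 12:00–14:00.
Freya → UTC: 12:30–13:30, 16:00–17:30, 20:30–21:30.
Hassan ∩ Uma: 07:00–07:30, 08:30–09:00, 12:00–14:00.
Hassan ∩ Uma ∩ Freya: 12:30–13:30.
Single common window of 60 minutes.

60 minutes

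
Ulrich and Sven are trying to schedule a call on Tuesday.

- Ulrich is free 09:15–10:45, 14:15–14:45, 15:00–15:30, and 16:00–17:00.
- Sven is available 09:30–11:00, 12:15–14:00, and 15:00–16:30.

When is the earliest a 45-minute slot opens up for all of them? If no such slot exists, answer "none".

Ulrich ∩ Sven: 09:30–10:45, 15:00–15:30, 16:00–16:30.
Windows ≥ 45 min: 09:30–10:45.
Earliest such window starts at 09:30.

09:30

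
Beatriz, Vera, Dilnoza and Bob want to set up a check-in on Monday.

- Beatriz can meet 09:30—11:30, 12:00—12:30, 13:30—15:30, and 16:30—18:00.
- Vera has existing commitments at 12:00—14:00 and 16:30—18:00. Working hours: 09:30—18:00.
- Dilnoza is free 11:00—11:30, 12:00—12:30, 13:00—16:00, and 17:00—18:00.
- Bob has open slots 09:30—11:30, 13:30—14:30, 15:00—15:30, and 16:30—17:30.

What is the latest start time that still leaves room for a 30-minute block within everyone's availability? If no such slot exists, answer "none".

15:00

Vera free within 09:30–18:00: 09:30–12:00, 14:00–16:30.
Beatriz ∩ Vera: 09:30–11:30, 14:00–15:30.
Beatriz ∩ Vera ∩ Dilnoza: 11:00–11:30, 14:00–15:30.
Beatriz ∩ Vera ∩ Dilnoza ∩ Bob: 11:00–11:30, 14:00–14:30, 15:00–15:30.
Windows ≥ 30 min: 11:00–11:30, 14:00–14:30, 15:00–15:30.
Latest start in the last window 15:00–15:30 is 15:30 − 30 min = 15:00.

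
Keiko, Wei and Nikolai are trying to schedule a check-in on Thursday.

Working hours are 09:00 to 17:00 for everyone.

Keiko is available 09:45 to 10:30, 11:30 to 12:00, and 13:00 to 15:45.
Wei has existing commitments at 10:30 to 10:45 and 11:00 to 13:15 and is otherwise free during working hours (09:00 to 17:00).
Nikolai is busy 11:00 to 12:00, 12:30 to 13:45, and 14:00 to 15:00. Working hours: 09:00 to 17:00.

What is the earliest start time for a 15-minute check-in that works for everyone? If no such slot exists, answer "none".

09:45

Wei free within 09:00–17:00: 09:00–10:30, 10:45–11:00, 13:15–17:00.
Nikolai free within 09:00–17:00: 09:00–11:00, 12:00–12:30, 13:45–14:00, 15:00–17:00.
Keiko ∩ Wei: 09:45–10:30, 13:15–15:45.
Keiko ∩ Wei ∩ Nikolai: 09:45–10:30, 13:45–14:00, 15:00–15:45.
Windows ≥ 15 min: 09:45–10:30, 13:45–14:00, 15:00–15:45.
Earliest such window starts at 09:45.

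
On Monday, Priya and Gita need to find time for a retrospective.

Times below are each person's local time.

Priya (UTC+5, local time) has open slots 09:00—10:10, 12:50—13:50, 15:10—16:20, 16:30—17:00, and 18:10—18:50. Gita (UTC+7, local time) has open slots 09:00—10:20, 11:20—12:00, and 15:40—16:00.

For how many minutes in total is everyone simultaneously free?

Priya → UTC: 04:00–05:10, 07:50–08:50, 10:10–11:20, 11:30–12:00, 13:10–13:50.
Gita → UTC: 02:00–03:20, 04:20–05:00, 08:40–09:00.
Priya ∩ Gita: 04:20–05:00, 08:40–08:50.
Total common minutes: 40 + 10 = 50.

50 minutes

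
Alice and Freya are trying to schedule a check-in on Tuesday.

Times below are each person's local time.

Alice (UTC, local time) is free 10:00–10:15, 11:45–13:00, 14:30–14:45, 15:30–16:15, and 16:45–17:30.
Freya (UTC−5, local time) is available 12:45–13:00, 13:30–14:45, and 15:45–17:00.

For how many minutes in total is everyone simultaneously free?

Alice → UTC: 10:00–10:15, 11:45–13:00, 14:30–14:45, 15:30–16:15, 16:45–17:30.
Freya → UTC: 17:45–18:00, 18:30–19:45, 20:45–22:00.
Alice ∩ Freya: (none).
Total common minutes: 0.

0 minutes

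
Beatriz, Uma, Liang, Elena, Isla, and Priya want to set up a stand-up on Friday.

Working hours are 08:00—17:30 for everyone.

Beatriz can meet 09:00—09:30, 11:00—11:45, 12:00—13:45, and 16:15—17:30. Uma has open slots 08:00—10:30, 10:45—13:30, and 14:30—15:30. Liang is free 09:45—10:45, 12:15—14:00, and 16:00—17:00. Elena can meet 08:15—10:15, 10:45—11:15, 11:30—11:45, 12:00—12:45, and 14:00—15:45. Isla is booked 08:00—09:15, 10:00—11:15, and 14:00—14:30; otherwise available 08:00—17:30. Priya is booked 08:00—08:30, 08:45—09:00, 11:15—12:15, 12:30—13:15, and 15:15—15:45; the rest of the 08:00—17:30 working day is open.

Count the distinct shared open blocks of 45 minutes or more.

0

Isla free within 08:00–17:30: 09:15–10:00, 11:15–14:00, 14:30–17:30.
Priya free within 08:00–17:30: 08:30–08:45, 09:00–11:15, 12:15–12:30, 13:15–15:15, 15:45–17:30.
Beatriz ∩ Uma: 09:00–09:30, 11:00–11:45, 12:00–13:30.
Beatriz ∩ Uma ∩ Liang: 12:15–13:30.
Beatriz ∩ Uma ∩ Liang ∩ Elena: 12:15–12:45.
Beatriz ∩ Uma ∩ Liang ∩ Elena ∩ Isla: 12:15–12:45.
Beatriz ∩ Uma ∩ Liang ∩ Elena ∩ Isla ∩ Priya: 12:15–12:30.
Windows ≥ 45 min: (none).
That's 0 windows.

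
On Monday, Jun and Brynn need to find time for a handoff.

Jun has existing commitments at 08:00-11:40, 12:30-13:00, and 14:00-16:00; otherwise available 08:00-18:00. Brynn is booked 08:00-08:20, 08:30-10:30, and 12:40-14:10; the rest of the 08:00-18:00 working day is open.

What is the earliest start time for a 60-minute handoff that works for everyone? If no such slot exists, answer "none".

Jun free within 08:00–18:00: 11:40–12:30, 13:00–14:00, 16:00–18:00.
Brynn free within 08:00–18:00: 08:20–08:30, 10:30–12:40, 14:10–18:00.
Jun ∩ Brynn: 11:40–12:30, 16:00–18:00.
Windows ≥ 60 min: 16:00–18:00.
Earliest such window starts at 16:00.

16:00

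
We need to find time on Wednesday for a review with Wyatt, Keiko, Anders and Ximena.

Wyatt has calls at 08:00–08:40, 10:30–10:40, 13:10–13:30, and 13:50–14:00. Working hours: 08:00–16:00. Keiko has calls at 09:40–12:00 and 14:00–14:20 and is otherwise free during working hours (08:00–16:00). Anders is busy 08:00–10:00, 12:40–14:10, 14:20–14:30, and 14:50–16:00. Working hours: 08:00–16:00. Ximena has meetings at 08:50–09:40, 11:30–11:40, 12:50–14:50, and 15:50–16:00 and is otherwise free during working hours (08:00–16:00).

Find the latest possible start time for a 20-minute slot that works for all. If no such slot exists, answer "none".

12:20

Wyatt free within 08:00–16:00: 08:40–10:30, 10:40–13:10, 13:30–13:50, 14:00–16:00.
Keiko free within 08:00–16:00: 08:00–09:40, 12:00–14:00, 14:20–16:00.
Anders free within 08:00–16:00: 10:00–12:40, 14:10–14:20, 14:30–14:50.
Ximena free within 08:00–16:00: 08:00–08:50, 09:40–11:30, 11:40–12:50, 14:50–15:50.
Wyatt ∩ Keiko: 08:40–09:40, 12:00–13:10, 13:30–13:50, 14:20–16:00.
Wyatt ∩ Keiko ∩ Anders: 12:00–12:40, 14:30–14:50.
Wyatt ∩ Keiko ∩ Anders ∩ Ximena: 12:00–12:40.
Windows ≥ 20 min: 12:00–12:40.
Latest start in the last window 12:00–12:40 is 12:40 − 20 min = 12:20.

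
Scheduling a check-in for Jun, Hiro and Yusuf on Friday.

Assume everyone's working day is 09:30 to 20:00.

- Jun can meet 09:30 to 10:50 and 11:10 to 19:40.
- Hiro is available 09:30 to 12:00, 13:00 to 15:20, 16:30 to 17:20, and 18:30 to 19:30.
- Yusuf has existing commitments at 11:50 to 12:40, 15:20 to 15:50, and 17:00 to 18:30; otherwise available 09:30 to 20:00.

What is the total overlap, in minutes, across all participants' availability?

Yusuf free within 09:30–20:00: 09:30–11:50, 12:40–15:20, 15:50–17:00, 18:30–20:00.
Jun ∩ Hiro: 09:30–10:50, 11:10–12:00, 13:00–15:20, 16:30–17:20, 18:30–19:30.
Jun ∩ Hiro ∩ Yusuf: 09:30–10:50, 11:10–11:50, 13:00–15:20, 16:30–17:00, 18:30–19:30.
Total common minutes: 80 + 40 + 140 + 30 + 60 = 350.

350 minutes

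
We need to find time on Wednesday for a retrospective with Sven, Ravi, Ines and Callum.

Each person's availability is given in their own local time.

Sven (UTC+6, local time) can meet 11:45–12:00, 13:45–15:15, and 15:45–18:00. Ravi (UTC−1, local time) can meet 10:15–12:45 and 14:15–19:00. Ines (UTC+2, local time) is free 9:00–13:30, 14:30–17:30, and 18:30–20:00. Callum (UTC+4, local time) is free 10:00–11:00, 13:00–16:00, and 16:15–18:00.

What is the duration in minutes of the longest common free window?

15 minutes

Sven → UTC: 05:45–06:00, 07:45–09:15, 09:45–12:00.
Ravi → UTC: 11:15–13:45, 15:15–20:00.
Ines → UTC: 07:00–11:30, 12:30–15:30, 16:30–18:00.
Callum → UTC: 06:00–07:00, 09:00–12:00, 12:15–14:00.
Sven ∩ Ravi: 11:15–12:00.
Sven ∩ Ravi ∩ Ines: 11:15–11:30.
Sven ∩ Ravi ∩ Ines ∩ Callum: 11:15–11:30.
Single common window of 15 minutes.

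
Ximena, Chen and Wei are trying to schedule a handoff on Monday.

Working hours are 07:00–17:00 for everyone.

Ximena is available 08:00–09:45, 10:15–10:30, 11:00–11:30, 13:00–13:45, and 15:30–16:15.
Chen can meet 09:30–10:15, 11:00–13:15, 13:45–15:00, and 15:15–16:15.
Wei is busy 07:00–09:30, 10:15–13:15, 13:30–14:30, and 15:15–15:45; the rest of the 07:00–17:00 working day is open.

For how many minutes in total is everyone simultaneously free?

Wei free within 07:00–17:00: 09:30–10:15, 13:15–13:30, 14:30–15:15, 15:45–17:00.
Ximena ∩ Chen: 09:30–09:45, 11:00–11:30, 13:00–13:15, 15:30–16:15.
Ximena ∩ Chen ∩ Wei: 09:30–09:45, 15:45–16:15.
Total common minutes: 15 + 30 = 45.

45 minutes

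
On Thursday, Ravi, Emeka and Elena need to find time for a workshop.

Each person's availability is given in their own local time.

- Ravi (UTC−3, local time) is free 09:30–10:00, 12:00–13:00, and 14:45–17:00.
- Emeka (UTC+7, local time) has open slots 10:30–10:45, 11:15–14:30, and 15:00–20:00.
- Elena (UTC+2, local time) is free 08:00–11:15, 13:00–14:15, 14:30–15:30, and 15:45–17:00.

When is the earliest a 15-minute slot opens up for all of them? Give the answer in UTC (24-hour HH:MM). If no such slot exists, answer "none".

12:30

Ravi → UTC: 12:30–13:00, 15:00–16:00, 17:45–20:00.
Emeka → UTC: 03:30–03:45, 04:15–07:30, 08:00–13:00.
Elena → UTC: 06:00–09:15, 11:00–12:15, 12:30–13:30, 13:45–15:00.
Ravi ∩ Emeka: 12:30–13:00.
Ravi ∩ Emeka ∩ Elena: 12:30–13:00.
Windows ≥ 15 min: 12:30–13:00.
Earliest such window starts at 12:30.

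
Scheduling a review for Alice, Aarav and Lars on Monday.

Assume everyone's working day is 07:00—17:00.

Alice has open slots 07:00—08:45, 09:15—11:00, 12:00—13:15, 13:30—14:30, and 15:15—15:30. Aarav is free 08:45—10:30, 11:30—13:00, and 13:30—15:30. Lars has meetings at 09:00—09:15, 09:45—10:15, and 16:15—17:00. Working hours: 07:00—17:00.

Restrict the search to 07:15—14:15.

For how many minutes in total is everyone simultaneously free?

150 minutes

Lars free within 07:00–17:00: 07:00–09:00, 09:15–09:45, 10:15–16:15.
Alice ∩ Aarav: 09:15–10:30, 12:00–13:00, 13:30–14:30, 15:15–15:30.
Alice ∩ Aarav ∩ Lars: 09:15–09:45, 10:15–10:30, 12:00–13:00, 13:30–14:30, 15:15–15:30.
Restricted to 07:15–14:15: 09:15–09:45, 10:15–10:30, 12:00–13:00, 13:30–14:15.
Total common minutes: 30 + 15 + 60 + 45 = 150.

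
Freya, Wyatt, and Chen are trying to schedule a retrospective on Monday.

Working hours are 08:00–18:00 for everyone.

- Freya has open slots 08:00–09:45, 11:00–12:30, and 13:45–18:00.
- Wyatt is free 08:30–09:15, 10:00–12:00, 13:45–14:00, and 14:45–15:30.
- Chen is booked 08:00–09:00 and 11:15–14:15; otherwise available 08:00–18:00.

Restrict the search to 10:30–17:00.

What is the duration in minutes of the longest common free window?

Chen free within 08:00–18:00: 09:00–11:15, 14:15–18:00.
Freya ∩ Wyatt: 08:30–09:15, 11:00–12:00, 13:45–14:00, 14:45–15:30.
Freya ∩ Wyatt ∩ Chen: 09:00–09:15, 11:00–11:15, 14:45–15:30.
Restricted to 10:30–17:00: 11:00–11:15, 14:45–15:30.
Common window lengths: 15, 45 min; longest is 45.

45 minutes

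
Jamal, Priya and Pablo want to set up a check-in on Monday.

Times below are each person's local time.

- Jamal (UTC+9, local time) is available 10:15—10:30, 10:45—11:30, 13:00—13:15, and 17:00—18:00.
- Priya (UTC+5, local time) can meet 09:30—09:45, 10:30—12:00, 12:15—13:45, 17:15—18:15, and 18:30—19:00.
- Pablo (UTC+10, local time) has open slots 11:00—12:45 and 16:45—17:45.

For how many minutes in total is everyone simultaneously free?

0 minutes

Jamal → UTC: 01:15–01:30, 01:45–02:30, 04:00–04:15, 08:00–09:00.
Priya → UTC: 04:30–04:45, 05:30–07:00, 07:15–08:45, 12:15–13:15, 13:30–14:00.
Pablo → UTC: 01:00–02:45, 06:45–07:45.
Jamal ∩ Priya: 08:00–08:45.
Jamal ∩ Priya ∩ Pablo: (none).
Total common minutes: 0.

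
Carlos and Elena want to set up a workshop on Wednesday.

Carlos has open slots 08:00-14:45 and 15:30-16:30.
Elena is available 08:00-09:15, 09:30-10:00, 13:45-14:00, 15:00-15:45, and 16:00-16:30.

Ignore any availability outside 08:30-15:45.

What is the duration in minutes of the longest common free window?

45 minutes

Carlos ∩ Elena: 08:00–09:15, 09:30–10:00, 13:45–14:00, 15:30–15:45, 16:00–16:30.
Restricted to 08:30–15:45: 08:30–09:15, 09:30–10:00, 13:45–14:00, 15:30–15:45.
Common window lengths: 45, 30, 15, 15 min; longest is 45.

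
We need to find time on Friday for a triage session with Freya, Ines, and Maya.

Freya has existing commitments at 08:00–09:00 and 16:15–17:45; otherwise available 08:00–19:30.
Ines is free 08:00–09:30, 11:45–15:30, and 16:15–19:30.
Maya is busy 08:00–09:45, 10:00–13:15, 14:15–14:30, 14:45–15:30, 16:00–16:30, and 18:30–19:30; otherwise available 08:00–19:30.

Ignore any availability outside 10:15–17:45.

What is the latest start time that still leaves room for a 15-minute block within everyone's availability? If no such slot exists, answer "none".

Freya free within 08:00–19:30: 09:00–16:15, 17:45–19:30.
Maya free within 08:00–19:30: 09:45–10:00, 13:15–14:15, 14:30–14:45, 15:30–16:00, 16:30–18:30.
Freya ∩ Ines: 09:00–09:30, 11:45–15:30, 17:45–19:30.
Freya ∩ Ines ∩ Maya: 13:15–14:15, 14:30–14:45, 17:45–18:30.
Restricted to 10:15–17:45: 13:15–14:15, 14:30–14:45.
Windows ≥ 15 min: 13:15–14:15, 14:30–14:45.
Latest start in the last window 14:30–14:45 is 14:45 − 15 min = 14:30.

14:30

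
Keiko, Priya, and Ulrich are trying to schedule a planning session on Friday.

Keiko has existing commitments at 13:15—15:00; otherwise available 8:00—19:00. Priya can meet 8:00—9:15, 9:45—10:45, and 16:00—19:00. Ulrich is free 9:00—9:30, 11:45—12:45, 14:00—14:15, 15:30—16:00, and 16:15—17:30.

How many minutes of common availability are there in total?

90 minutes

Keiko free within 08:00–19:00: 08:00–13:15, 15:00–19:00.
Keiko ∩ Priya: 08:00–09:15, 09:45–10:45, 16:00–19:00.
Keiko ∩ Priya ∩ Ulrich: 09:00–09:15, 16:15–17:30.
Total common minutes: 15 + 75 = 90.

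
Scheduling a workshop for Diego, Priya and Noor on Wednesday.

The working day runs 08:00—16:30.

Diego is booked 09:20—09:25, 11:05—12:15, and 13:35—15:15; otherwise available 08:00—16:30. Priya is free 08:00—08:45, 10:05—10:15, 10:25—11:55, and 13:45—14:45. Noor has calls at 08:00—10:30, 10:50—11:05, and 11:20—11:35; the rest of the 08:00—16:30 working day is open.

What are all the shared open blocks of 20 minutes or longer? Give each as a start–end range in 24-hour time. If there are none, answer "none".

10:30–10:50

Diego free within 08:00–16:30: 08:00–09:20, 09:25–11:05, 12:15–13:35, 15:15–16:30.
Noor free within 08:00–16:30: 10:30–10:50, 11:05–11:20, 11:35–16:30.
Diego ∩ Priya: 08:00–08:45, 10:05–10:15, 10:25–11:05.
Diego ∩ Priya ∩ Noor: 10:30–10:50.
Windows ≥ 20 min: 10:30–10:50.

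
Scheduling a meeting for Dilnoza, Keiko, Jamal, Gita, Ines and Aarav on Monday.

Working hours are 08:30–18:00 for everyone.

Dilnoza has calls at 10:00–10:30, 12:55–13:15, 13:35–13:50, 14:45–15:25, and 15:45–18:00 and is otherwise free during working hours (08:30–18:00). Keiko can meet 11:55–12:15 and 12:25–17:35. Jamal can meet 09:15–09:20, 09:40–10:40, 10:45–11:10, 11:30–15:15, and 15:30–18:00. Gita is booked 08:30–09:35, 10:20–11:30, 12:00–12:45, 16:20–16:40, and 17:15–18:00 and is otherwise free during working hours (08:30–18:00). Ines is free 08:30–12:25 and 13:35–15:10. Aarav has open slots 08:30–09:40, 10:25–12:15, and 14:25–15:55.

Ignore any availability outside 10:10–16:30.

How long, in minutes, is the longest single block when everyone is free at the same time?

Dilnoza free within 08:30–18:00: 08:30–10:00, 10:30–12:55, 13:15–13:35, 13:50–14:45, 15:25–15:45.
Gita free within 08:30–18:00: 09:35–10:20, 11:30–12:00, 12:45–16:20, 16:40–17:15.
Dilnoza ∩ Keiko: 11:55–12:15, 12:25–12:55, 13:15–13:35, 13:50–14:45, 15:25–15:45.
Dilnoza ∩ Keiko ∩ Jamal: 11:55–12:15, 12:25–12:55, 13:15–13:35, 13:50–14:45, 15:30–15:45.
Dilnoza ∩ Keiko ∩ Jamal ∩ Gita: 11:55–12:00, 12:45–12:55, 13:15–13:35, 13:50–14:45, 15:30–15:45.
Dilnoza ∩ Keiko ∩ Jamal ∩ Gita ∩ Ines: 11:55–12:00, 13:50–14:45.
Dilnoza ∩ Keiko ∩ Jamal ∩ Gita ∩ Ines ∩ Aarav: 11:55–12:00, 14:25–14:45.
Restricted to 10:10–16:30: 11:55–12:00, 14:25–14:45.
Common window lengths: 5, 20 min; longest is 20.

20 minutes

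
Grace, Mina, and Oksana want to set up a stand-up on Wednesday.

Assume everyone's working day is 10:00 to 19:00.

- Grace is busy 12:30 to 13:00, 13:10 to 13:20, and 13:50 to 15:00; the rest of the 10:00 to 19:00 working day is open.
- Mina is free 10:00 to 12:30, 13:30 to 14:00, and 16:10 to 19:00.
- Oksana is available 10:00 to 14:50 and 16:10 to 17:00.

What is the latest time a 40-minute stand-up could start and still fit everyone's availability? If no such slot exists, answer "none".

16:20

Grace free within 10:00–19:00: 10:00–12:30, 13:00–13:10, 13:20–13:50, 15:00–19:00.
Grace ∩ Mina: 10:00–12:30, 13:30–13:50, 16:10–19:00.
Grace ∩ Mina ∩ Oksana: 10:00–12:30, 13:30–13:50, 16:10–17:00.
Windows ≥ 40 min: 10:00–12:30, 16:10–17:00.
Latest start in the last window 16:10–17:00 is 17:00 − 40 min = 16:20.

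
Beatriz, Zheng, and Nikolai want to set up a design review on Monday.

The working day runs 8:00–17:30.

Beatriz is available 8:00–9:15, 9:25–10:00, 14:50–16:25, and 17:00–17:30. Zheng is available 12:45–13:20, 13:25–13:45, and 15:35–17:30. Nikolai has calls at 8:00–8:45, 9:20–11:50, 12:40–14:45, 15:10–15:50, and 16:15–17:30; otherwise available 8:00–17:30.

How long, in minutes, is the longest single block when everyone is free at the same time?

Nikolai free within 08:00–17:30: 08:45–09:20, 11:50–12:40, 14:45–15:10, 15:50–16:15.
Beatriz ∩ Zheng: 15:35–16:25, 17:00–17:30.
Beatriz ∩ Zheng ∩ Nikolai: 15:50–16:15.
Single common window of 25 minutes.

25 minutes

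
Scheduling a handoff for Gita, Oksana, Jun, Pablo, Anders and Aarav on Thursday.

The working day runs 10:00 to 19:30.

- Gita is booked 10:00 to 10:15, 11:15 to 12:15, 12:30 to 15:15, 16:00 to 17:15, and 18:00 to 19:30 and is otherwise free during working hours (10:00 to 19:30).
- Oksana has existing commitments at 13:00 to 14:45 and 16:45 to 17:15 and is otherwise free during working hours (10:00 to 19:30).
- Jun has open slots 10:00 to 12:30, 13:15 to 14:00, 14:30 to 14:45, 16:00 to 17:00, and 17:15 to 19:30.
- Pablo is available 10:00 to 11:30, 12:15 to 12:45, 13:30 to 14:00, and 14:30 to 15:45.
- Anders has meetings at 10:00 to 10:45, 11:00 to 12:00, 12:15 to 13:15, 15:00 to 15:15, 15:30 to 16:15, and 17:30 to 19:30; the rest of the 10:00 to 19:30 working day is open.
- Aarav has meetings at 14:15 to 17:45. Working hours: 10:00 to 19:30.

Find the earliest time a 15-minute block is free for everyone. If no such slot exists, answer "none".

10:45

Gita free within 10:00–19:30: 10:15–11:15, 12:15–12:30, 15:15–16:00, 17:15–18:00.
Oksana free within 10:00–19:30: 10:00–13:00, 14:45–16:45, 17:15–19:30.
Anders free within 10:00–19:30: 10:45–11:00, 12:00–12:15, 13:15–15:00, 15:15–15:30, 16:15–17:30.
Aarav free within 10:00–19:30: 10:00–14:15, 17:45–19:30.
Gita ∩ Oksana: 10:15–11:15, 12:15–12:30, 15:15–16:00, 17:15–18:00.
Gita ∩ Oksana ∩ Jun: 10:15–11:15, 12:15–12:30, 17:15–18:00.
Gita ∩ Oksana ∩ Jun ∩ Pablo: 10:15–11:15, 12:15–12:30.
Gita ∩ Oksana ∩ Jun ∩ Pablo ∩ Anders: 10:45–11:00.
Gita ∩ Oksana ∩ Jun ∩ Pablo ∩ Anders ∩ Aarav: 10:45–11:00.
Windows ≥ 15 min: 10:45–11:00.
Earliest such window starts at 10:45.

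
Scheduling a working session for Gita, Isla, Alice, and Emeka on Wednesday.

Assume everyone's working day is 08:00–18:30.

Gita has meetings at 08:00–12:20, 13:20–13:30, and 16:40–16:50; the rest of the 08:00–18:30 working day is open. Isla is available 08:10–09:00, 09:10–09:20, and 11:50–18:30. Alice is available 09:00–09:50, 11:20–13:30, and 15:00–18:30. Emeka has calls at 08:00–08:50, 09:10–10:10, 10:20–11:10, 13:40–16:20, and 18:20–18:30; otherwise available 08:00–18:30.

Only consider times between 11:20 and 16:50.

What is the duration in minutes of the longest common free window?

60 minutes

Gita free within 08:00–18:30: 12:20–13:20, 13:30–16:40, 16:50–18:30.
Emeka free within 08:00–18:30: 08:50–09:10, 10:10–10:20, 11:10–13:40, 16:20–18:20.
Gita ∩ Isla: 12:20–13:20, 13:30–16:40, 16:50–18:30.
Gita ∩ Isla ∩ Alice: 12:20–13:20, 15:00–16:40, 16:50–18:30.
Gita ∩ Isla ∩ Alice ∩ Emeka: 12:20–13:20, 16:20–16:40, 16:50–18:20.
Restricted to 11:20–16:50: 12:20–13:20, 16:20–16:40.
Common window lengths: 60, 20 min; longest is 60.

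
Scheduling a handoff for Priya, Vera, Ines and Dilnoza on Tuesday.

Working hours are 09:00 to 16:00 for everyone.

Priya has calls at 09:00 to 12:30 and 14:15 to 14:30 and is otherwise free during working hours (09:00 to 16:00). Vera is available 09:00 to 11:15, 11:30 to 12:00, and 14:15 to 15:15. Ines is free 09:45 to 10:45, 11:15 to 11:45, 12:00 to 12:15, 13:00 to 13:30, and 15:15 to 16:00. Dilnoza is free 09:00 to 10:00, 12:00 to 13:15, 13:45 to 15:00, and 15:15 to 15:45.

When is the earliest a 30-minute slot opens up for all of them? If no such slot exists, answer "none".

Priya free within 09:00–16:00: 12:30–14:15, 14:30–16:00.
Priya ∩ Vera: 14:30–15:15.
Priya ∩ Vera ∩ Ines: (none).
Priya ∩ Vera ∩ Ines ∩ Dilnoza: (none).
Windows ≥ 30 min: (none).

none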